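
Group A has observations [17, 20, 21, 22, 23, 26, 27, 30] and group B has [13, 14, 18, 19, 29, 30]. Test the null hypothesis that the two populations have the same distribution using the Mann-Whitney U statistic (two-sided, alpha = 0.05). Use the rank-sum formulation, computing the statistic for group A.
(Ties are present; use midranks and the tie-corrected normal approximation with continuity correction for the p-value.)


Step 1: Combine and sort all 14 observations; assign midranks.
sorted (value, group): (13,Y), (14,Y), (17,X), (18,Y), (19,Y), (20,X), (21,X), (22,X), (23,X), (26,X), (27,X), (29,Y), (30,X), (30,Y)
ranks: 13->1, 14->2, 17->3, 18->4, 19->5, 20->6, 21->7, 22->8, 23->9, 26->10, 27->11, 29->12, 30->13.5, 30->13.5
Step 2: Rank sum for X: R1 = 3 + 6 + 7 + 8 + 9 + 10 + 11 + 13.5 = 67.5.
Step 3: U_X = R1 - n1(n1+1)/2 = 67.5 - 8*9/2 = 67.5 - 36 = 31.5.
       U_Y = n1*n2 - U_X = 48 - 31.5 = 16.5.
Step 4: Ties are present, so use the tie-corrected normal approximation (with continuity correction) for the p-value.
Step 5: p-value = 0.365629; compare to alpha = 0.05. fail to reject H0.

U_X = 31.5, p = 0.365629, fail to reject H0 at alpha = 0.05.


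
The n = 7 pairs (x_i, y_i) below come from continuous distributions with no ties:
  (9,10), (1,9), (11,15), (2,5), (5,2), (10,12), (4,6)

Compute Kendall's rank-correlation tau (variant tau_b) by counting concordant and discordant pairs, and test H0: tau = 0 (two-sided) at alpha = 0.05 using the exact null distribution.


Step 1: Enumerate the 21 unordered pairs (i,j) with i<j and classify each by sign(x_j-x_i) * sign(y_j-y_i).
  (1,2):dx=-8,dy=-1->C; (1,3):dx=+2,dy=+5->C; (1,4):dx=-7,dy=-5->C; (1,5):dx=-4,dy=-8->C
  (1,6):dx=+1,dy=+2->C; (1,7):dx=-5,dy=-4->C; (2,3):dx=+10,dy=+6->C; (2,4):dx=+1,dy=-4->D
  (2,5):dx=+4,dy=-7->D; (2,6):dx=+9,dy=+3->C; (2,7):dx=+3,dy=-3->D; (3,4):dx=-9,dy=-10->C
  (3,5):dx=-6,dy=-13->C; (3,6):dx=-1,dy=-3->C; (3,7):dx=-7,dy=-9->C; (4,5):dx=+3,dy=-3->D
  (4,6):dx=+8,dy=+7->C; (4,7):dx=+2,dy=+1->C; (5,6):dx=+5,dy=+10->C; (5,7):dx=-1,dy=+4->D
  (6,7):dx=-6,dy=-6->C
Step 2: C = 16, D = 5, total pairs = 21.
Step 3: tau = (C - D)/(n(n-1)/2) = (16 - 5)/21 = 0.523810.
Step 4: Exact two-sided p-value (enumerate n! = 5040 permutations of y under H0): p = 0.136111.
Step 5: alpha = 0.05. fail to reject H0.

tau_b = 0.5238 (C=16, D=5), p = 0.136111, fail to reject H0.


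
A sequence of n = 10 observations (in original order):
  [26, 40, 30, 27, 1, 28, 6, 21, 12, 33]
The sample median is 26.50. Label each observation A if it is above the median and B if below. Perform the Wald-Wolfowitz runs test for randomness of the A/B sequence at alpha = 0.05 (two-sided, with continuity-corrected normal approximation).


Step 1: Compute median = 26.50; label A = above, B = below.
Labels in order: BAAABABBBA  (n_A = 5, n_B = 5)
Step 2: Count runs R = 6.
Step 3: Under H0 (random ordering), E[R] = 2*n_A*n_B/(n_A+n_B) + 1 = 2*5*5/10 + 1 = 6.0000.
        Var[R] = 2*n_A*n_B*(2*n_A*n_B - n_A - n_B) / ((n_A+n_B)^2 * (n_A+n_B-1)) = 2000/900 = 2.2222.
        SD[R] = 1.4907.
Step 4: R = E[R], so z = 0 with no continuity correction.
Step 5: Two-sided p-value via normal approximation = 2*(1 - Phi(|z|)) = 1.000000.
Step 6: alpha = 0.05. fail to reject H0.

R = 6, z = 0.0000, p = 1.000000, fail to reject H0.


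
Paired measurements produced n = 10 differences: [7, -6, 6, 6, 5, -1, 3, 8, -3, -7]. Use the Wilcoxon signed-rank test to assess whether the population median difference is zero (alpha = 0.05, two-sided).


Step 1: Drop any zero differences (none here) and take |d_i|.
|d| = [7, 6, 6, 6, 5, 1, 3, 8, 3, 7]
Step 2: Midrank |d_i| (ties get averaged ranks).
ranks: |7|->8.5, |6|->6, |6|->6, |6|->6, |5|->4, |1|->1, |3|->2.5, |8|->10, |3|->2.5, |7|->8.5
Step 3: Attach original signs; sum ranks with positive sign and with negative sign.
W+ = 8.5 + 6 + 6 + 4 + 2.5 + 10 = 37
W- = 6 + 1 + 2.5 + 8.5 = 18
(Check: W+ + W- = 55 should equal n(n+1)/2 = 55.)
Step 4: Test statistic W = min(W+, W-) = 18.
Step 5: Ties in |d|, so use the tie-corrected normal approximation.
        E[W] = n(n+1)/4 = 10*11/4 = 27.5.
        Tie groups: |d|=3 (t=2), |d|=6 (t=3), |d|=7 (t=2); sum(t^3 - t) = 36.
        Var[W] = n(n+1)(2n+1)/24 - sum(t^3-t)/48 = 2310/24 - 36/48 = 95.5.
        z = (W - E[W]) / sqrt(Var[W]) = (18 - 27.5) / 9.7724 = -0.9721.
        Two-sided p = 2*Phi(z) = 0.330989.
Step 6: alpha = 0.05. fail to reject H0.

W+ = 37, W- = 18, W = min = 18, p = 0.330989, fail to reject H0.


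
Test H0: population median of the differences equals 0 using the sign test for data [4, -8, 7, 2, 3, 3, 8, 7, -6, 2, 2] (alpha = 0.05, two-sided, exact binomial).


Step 1: Discard zero differences. Original n = 11; n_eff = number of nonzero differences = 11.
Nonzero differences (with sign): +4, -8, +7, +2, +3, +3, +8, +7, -6, +2, +2
Step 2: Count signs: positive = 9, negative = 2.
Step 3: Under H0: P(positive) = 0.5, so the number of positives S ~ Bin(11, 0.5).
Step 4: Two-sided exact p-value = sum of Bin(11,0.5) probabilities at or below the observed probability = 0.065430.
Step 5: alpha = 0.05. fail to reject H0.

n_eff = 11, pos = 9, neg = 2, p = 0.065430, fail to reject H0.


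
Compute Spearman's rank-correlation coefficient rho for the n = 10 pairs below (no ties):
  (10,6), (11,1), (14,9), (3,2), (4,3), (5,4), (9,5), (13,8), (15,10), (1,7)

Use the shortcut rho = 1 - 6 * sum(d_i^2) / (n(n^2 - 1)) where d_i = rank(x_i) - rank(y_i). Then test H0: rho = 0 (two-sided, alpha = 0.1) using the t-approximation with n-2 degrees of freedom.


Step 1: Rank x and y separately (midranks; no ties here).
rank(x): 10->6, 11->7, 14->9, 3->2, 4->3, 5->4, 9->5, 13->8, 15->10, 1->1
rank(y): 6->6, 1->1, 9->9, 2->2, 3->3, 4->4, 5->5, 8->8, 10->10, 7->7
Step 2: d_i = R_x(i) - R_y(i); compute d_i^2.
  (6-6)^2=0, (7-1)^2=36, (9-9)^2=0, (2-2)^2=0, (3-3)^2=0, (4-4)^2=0, (5-5)^2=0, (8-8)^2=0, (10-10)^2=0, (1-7)^2=36
sum(d^2) = 72.
Step 3: rho = 1 - 6*72 / (10*(10^2 - 1)) = 1 - 432/990 = 0.563636.
Step 4: Under H0, t = rho * sqrt((n-2)/(1-rho^2)) = 1.9300 ~ t(8).
Step 5: Two-sided p-value from the t-distribution with 8 df = 0.089724.
Step 6: alpha = 0.1. reject H0.

rho = 0.5636, p = 0.089724, reject H0 at alpha = 0.1.


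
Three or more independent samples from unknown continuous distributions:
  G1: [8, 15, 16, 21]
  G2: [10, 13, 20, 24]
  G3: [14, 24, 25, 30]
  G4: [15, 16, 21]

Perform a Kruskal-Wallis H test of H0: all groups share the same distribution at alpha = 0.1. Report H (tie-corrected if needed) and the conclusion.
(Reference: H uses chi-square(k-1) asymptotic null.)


Step 1: Combine all N = 15 observations and assign midranks.
sorted (value, group, rank): (8,G1,1), (10,G2,2), (13,G2,3), (14,G3,4), (15,G1,5.5), (15,G4,5.5), (16,G1,7.5), (16,G4,7.5), (20,G2,9), (21,G1,10.5), (21,G4,10.5), (24,G2,12.5), (24,G3,12.5), (25,G3,14), (30,G3,15)
Step 2: Sum ranks within each group.
R_1 = 24.5 (n_1 = 4)
R_2 = 26.5 (n_2 = 4)
R_3 = 45.5 (n_3 = 4)
R_4 = 23.5 (n_4 = 3)
Step 3: H = 12/(N(N+1)) * sum(R_i^2/n_i) - 3(N+1)
     = 12/(15*16) * (24.5^2/4 + 26.5^2/4 + 45.5^2/4 + 23.5^2/3) - 3*16
     = 0.050000 * 1027.27 - 48
     = 3.363542.
Step 4: Ties present; correction factor C = 1 - 24/(15^3 - 15) = 0.992857. Corrected H = 3.363542 / 0.992857 = 3.387740.
Step 5: Under H0, H ~ chi^2(3); p-value = 0.335616.
Step 6: alpha = 0.1. fail to reject H0.

H = 3.3877, df = 3, p = 0.335616, fail to reject H0.


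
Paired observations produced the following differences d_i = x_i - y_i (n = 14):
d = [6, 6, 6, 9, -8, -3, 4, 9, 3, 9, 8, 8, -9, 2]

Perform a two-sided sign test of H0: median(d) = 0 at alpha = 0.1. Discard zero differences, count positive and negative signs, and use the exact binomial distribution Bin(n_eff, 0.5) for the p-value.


Step 1: Discard zero differences. Original n = 14; n_eff = number of nonzero differences = 14.
Nonzero differences (with sign): +6, +6, +6, +9, -8, -3, +4, +9, +3, +9, +8, +8, -9, +2
Step 2: Count signs: positive = 11, negative = 3.
Step 3: Under H0: P(positive) = 0.5, so the number of positives S ~ Bin(14, 0.5).
Step 4: Two-sided exact p-value = sum of Bin(14,0.5) probabilities at or below the observed probability = 0.057373.
Step 5: alpha = 0.1. reject H0.

n_eff = 14, pos = 11, neg = 3, p = 0.057373, reject H0.


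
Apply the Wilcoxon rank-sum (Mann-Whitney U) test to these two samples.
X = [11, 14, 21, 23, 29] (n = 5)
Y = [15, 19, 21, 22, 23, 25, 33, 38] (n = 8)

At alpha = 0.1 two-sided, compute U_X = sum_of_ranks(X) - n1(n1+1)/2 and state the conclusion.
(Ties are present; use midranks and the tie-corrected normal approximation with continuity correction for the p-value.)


Step 1: Combine and sort all 13 observations; assign midranks.
sorted (value, group): (11,X), (14,X), (15,Y), (19,Y), (21,X), (21,Y), (22,Y), (23,X), (23,Y), (25,Y), (29,X), (33,Y), (38,Y)
ranks: 11->1, 14->2, 15->3, 19->4, 21->5.5, 21->5.5, 22->7, 23->8.5, 23->8.5, 25->10, 29->11, 33->12, 38->13
Step 2: Rank sum for X: R1 = 1 + 2 + 5.5 + 8.5 + 11 = 28.
Step 3: U_X = R1 - n1(n1+1)/2 = 28 - 5*6/2 = 28 - 15 = 13.
       U_Y = n1*n2 - U_X = 40 - 13 = 27.
Step 4: Ties are present, so use the tie-corrected normal approximation (with continuity correction) for the p-value.
Step 5: p-value = 0.340019; compare to alpha = 0.1. fail to reject H0.

U_X = 13, p = 0.340019, fail to reject H0 at alpha = 0.1.


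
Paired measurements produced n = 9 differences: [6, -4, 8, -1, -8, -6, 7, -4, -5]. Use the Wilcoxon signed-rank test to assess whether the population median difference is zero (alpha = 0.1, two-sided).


Step 1: Drop any zero differences (none here) and take |d_i|.
|d| = [6, 4, 8, 1, 8, 6, 7, 4, 5]
Step 2: Midrank |d_i| (ties get averaged ranks).
ranks: |6|->5.5, |4|->2.5, |8|->8.5, |1|->1, |8|->8.5, |6|->5.5, |7|->7, |4|->2.5, |5|->4
Step 3: Attach original signs; sum ranks with positive sign and with negative sign.
W+ = 5.5 + 8.5 + 7 = 21
W- = 2.5 + 1 + 8.5 + 5.5 + 2.5 + 4 = 24
(Check: W+ + W- = 45 should equal n(n+1)/2 = 45.)
Step 4: Test statistic W = min(W+, W-) = 21.
Step 5: Ties in |d|, so use the tie-corrected normal approximation.
        E[W] = n(n+1)/4 = 9*10/4 = 22.5.
        Tie groups: |d|=4 (t=2), |d|=6 (t=2), |d|=8 (t=2); sum(t^3 - t) = 18.
        Var[W] = n(n+1)(2n+1)/24 - sum(t^3-t)/48 = 1710/24 - 18/48 = 70.875.
        z = (W - E[W]) / sqrt(Var[W]) = (21 - 22.5) / 8.4187 = -0.1782.
        Two-sided p = 2*Phi(z) = 0.858586.
Step 6: alpha = 0.1. fail to reject H0.

W+ = 21, W- = 24, W = min = 21, p = 0.858586, fail to reject H0.


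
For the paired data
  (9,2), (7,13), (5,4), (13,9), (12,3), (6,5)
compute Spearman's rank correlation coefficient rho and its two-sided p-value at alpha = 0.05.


Step 1: Rank x and y separately (midranks; no ties here).
rank(x): 9->4, 7->3, 5->1, 13->6, 12->5, 6->2
rank(y): 2->1, 13->6, 4->3, 9->5, 3->2, 5->4
Step 2: d_i = R_x(i) - R_y(i); compute d_i^2.
  (4-1)^2=9, (3-6)^2=9, (1-3)^2=4, (6-5)^2=1, (5-2)^2=9, (2-4)^2=4
sum(d^2) = 36.
Step 3: rho = 1 - 6*36 / (6*(6^2 - 1)) = 1 - 216/210 = -0.028571.
Step 4: Under H0, t = rho * sqrt((n-2)/(1-rho^2)) = -0.0572 ~ t(4).
Step 5: Two-sided p-value from the t-distribution with 4 df = 0.957155.
Step 6: alpha = 0.05. fail to reject H0.

rho = -0.0286, p = 0.957155, fail to reject H0 at alpha = 0.05.


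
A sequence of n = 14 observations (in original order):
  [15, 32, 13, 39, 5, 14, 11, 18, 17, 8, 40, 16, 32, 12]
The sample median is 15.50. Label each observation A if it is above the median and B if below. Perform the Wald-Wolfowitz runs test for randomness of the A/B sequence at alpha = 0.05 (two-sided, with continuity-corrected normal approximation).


Step 1: Compute median = 15.50; label A = above, B = below.
Labels in order: BABABBBAABAAAB  (n_A = 7, n_B = 7)
Step 2: Count runs R = 9.
Step 3: Under H0 (random ordering), E[R] = 2*n_A*n_B/(n_A+n_B) + 1 = 2*7*7/14 + 1 = 8.0000.
        Var[R] = 2*n_A*n_B*(2*n_A*n_B - n_A - n_B) / ((n_A+n_B)^2 * (n_A+n_B-1)) = 8232/2548 = 3.2308.
        SD[R] = 1.7974.
Step 4: Continuity-corrected z = (R - 0.5 - E[R]) / SD[R] = (9 - 0.5 - 8.0000) / 1.7974 = 0.2782.
Step 5: Two-sided p-value via normal approximation = 2*(1 - Phi(|z|)) = 0.780879.
Step 6: alpha = 0.05. fail to reject H0.

R = 9, z = 0.2782, p = 0.780879, fail to reject H0.


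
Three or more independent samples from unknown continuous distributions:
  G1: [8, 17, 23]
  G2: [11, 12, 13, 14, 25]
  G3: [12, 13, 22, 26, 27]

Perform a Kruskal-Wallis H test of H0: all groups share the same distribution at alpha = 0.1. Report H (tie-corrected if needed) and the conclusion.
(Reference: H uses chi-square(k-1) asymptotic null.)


Step 1: Combine all N = 13 observations and assign midranks.
sorted (value, group, rank): (8,G1,1), (11,G2,2), (12,G2,3.5), (12,G3,3.5), (13,G2,5.5), (13,G3,5.5), (14,G2,7), (17,G1,8), (22,G3,9), (23,G1,10), (25,G2,11), (26,G3,12), (27,G3,13)
Step 2: Sum ranks within each group.
R_1 = 19 (n_1 = 3)
R_2 = 29 (n_2 = 5)
R_3 = 43 (n_3 = 5)
Step 3: H = 12/(N(N+1)) * sum(R_i^2/n_i) - 3(N+1)
     = 12/(13*14) * (19^2/3 + 29^2/5 + 43^2/5) - 3*14
     = 0.065934 * 658.333 - 42
     = 1.406593.
Step 4: Ties present; correction factor C = 1 - 12/(13^3 - 13) = 0.994505. Corrected H = 1.406593 / 0.994505 = 1.414365.
Step 5: Under H0, H ~ chi^2(2); p-value = 0.493031.
Step 6: alpha = 0.1. fail to reject H0.

H = 1.4144, df = 2, p = 0.493031, fail to reject H0.


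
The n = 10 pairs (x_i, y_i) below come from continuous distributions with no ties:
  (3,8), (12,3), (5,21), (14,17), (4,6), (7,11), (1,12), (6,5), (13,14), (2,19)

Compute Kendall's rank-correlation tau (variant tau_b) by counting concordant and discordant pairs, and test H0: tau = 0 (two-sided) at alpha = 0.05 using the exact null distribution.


Step 1: Enumerate the 45 unordered pairs (i,j) with i<j and classify each by sign(x_j-x_i) * sign(y_j-y_i).
  (1,2):dx=+9,dy=-5->D; (1,3):dx=+2,dy=+13->C; (1,4):dx=+11,dy=+9->C; (1,5):dx=+1,dy=-2->D
  (1,6):dx=+4,dy=+3->C; (1,7):dx=-2,dy=+4->D; (1,8):dx=+3,dy=-3->D; (1,9):dx=+10,dy=+6->C
  (1,10):dx=-1,dy=+11->D; (2,3):dx=-7,dy=+18->D; (2,4):dx=+2,dy=+14->C; (2,5):dx=-8,dy=+3->D
  (2,6):dx=-5,dy=+8->D; (2,7):dx=-11,dy=+9->D; (2,8):dx=-6,dy=+2->D; (2,9):dx=+1,dy=+11->C
  (2,10):dx=-10,dy=+16->D; (3,4):dx=+9,dy=-4->D; (3,5):dx=-1,dy=-15->C; (3,6):dx=+2,dy=-10->D
  (3,7):dx=-4,dy=-9->C; (3,8):dx=+1,dy=-16->D; (3,9):dx=+8,dy=-7->D; (3,10):dx=-3,dy=-2->C
  (4,5):dx=-10,dy=-11->C; (4,6):dx=-7,dy=-6->C; (4,7):dx=-13,dy=-5->C; (4,8):dx=-8,dy=-12->C
  (4,9):dx=-1,dy=-3->C; (4,10):dx=-12,dy=+2->D; (5,6):dx=+3,dy=+5->C; (5,7):dx=-3,dy=+6->D
  (5,8):dx=+2,dy=-1->D; (5,9):dx=+9,dy=+8->C; (5,10):dx=-2,dy=+13->D; (6,7):dx=-6,dy=+1->D
  (6,8):dx=-1,dy=-6->C; (6,9):dx=+6,dy=+3->C; (6,10):dx=-5,dy=+8->D; (7,8):dx=+5,dy=-7->D
  (7,9):dx=+12,dy=+2->C; (7,10):dx=+1,dy=+7->C; (8,9):dx=+7,dy=+9->C; (8,10):dx=-4,dy=+14->D
  (9,10):dx=-11,dy=+5->D
Step 2: C = 21, D = 24, total pairs = 45.
Step 3: tau = (C - D)/(n(n-1)/2) = (21 - 24)/45 = -0.066667.
Step 4: Exact two-sided p-value (enumerate n! = 3628800 permutations of y under H0): p = 0.861801.
Step 5: alpha = 0.05. fail to reject H0.

tau_b = -0.0667 (C=21, D=24), p = 0.861801, fail to reject H0.


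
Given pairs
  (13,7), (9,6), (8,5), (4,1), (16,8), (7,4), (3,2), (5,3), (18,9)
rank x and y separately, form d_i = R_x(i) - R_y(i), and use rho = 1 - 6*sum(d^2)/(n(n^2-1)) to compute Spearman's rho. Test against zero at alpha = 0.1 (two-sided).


Step 1: Rank x and y separately (midranks; no ties here).
rank(x): 13->7, 9->6, 8->5, 4->2, 16->8, 7->4, 3->1, 5->3, 18->9
rank(y): 7->7, 6->6, 5->5, 1->1, 8->8, 4->4, 2->2, 3->3, 9->9
Step 2: d_i = R_x(i) - R_y(i); compute d_i^2.
  (7-7)^2=0, (6-6)^2=0, (5-5)^2=0, (2-1)^2=1, (8-8)^2=0, (4-4)^2=0, (1-2)^2=1, (3-3)^2=0, (9-9)^2=0
sum(d^2) = 2.
Step 3: rho = 1 - 6*2 / (9*(9^2 - 1)) = 1 - 12/720 = 0.983333.
Step 4: Under H0, t = rho * sqrt((n-2)/(1-rho^2)) = 14.3096 ~ t(7).
Step 5: Two-sided p-value from the t-distribution with 7 df = 0.000002.
Step 6: alpha = 0.1. reject H0.

rho = 0.9833, p = 0.000002, reject H0 at alpha = 0.1.


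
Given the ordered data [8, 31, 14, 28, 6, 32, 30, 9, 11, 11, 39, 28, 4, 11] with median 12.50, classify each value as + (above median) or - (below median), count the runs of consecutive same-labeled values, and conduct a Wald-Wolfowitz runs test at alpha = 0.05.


Step 1: Compute median = 12.50; label A = above, B = below.
Labels in order: BAAABAABBBAABB  (n_A = 7, n_B = 7)
Step 2: Count runs R = 7.
Step 3: Under H0 (random ordering), E[R] = 2*n_A*n_B/(n_A+n_B) + 1 = 2*7*7/14 + 1 = 8.0000.
        Var[R] = 2*n_A*n_B*(2*n_A*n_B - n_A - n_B) / ((n_A+n_B)^2 * (n_A+n_B-1)) = 8232/2548 = 3.2308.
        SD[R] = 1.7974.
Step 4: Continuity-corrected z = (R + 0.5 - E[R]) / SD[R] = (7 + 0.5 - 8.0000) / 1.7974 = -0.2782.
Step 5: Two-sided p-value via normal approximation = 2*(1 - Phi(|z|)) = 0.780879.
Step 6: alpha = 0.05. fail to reject H0.

R = 7, z = -0.2782, p = 0.780879, fail to reject H0.


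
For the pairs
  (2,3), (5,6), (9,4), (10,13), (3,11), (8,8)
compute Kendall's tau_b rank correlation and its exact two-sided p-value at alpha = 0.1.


Step 1: Enumerate the 15 unordered pairs (i,j) with i<j and classify each by sign(x_j-x_i) * sign(y_j-y_i).
  (1,2):dx=+3,dy=+3->C; (1,3):dx=+7,dy=+1->C; (1,4):dx=+8,dy=+10->C; (1,5):dx=+1,dy=+8->C
  (1,6):dx=+6,dy=+5->C; (2,3):dx=+4,dy=-2->D; (2,4):dx=+5,dy=+7->C; (2,5):dx=-2,dy=+5->D
  (2,6):dx=+3,dy=+2->C; (3,4):dx=+1,dy=+9->C; (3,5):dx=-6,dy=+7->D; (3,6):dx=-1,dy=+4->D
  (4,5):dx=-7,dy=-2->C; (4,6):dx=-2,dy=-5->C; (5,6):dx=+5,dy=-3->D
Step 2: C = 10, D = 5, total pairs = 15.
Step 3: tau = (C - D)/(n(n-1)/2) = (10 - 5)/15 = 0.333333.
Step 4: Exact two-sided p-value (enumerate n! = 720 permutations of y under H0): p = 0.469444.
Step 5: alpha = 0.1. fail to reject H0.

tau_b = 0.3333 (C=10, D=5), p = 0.469444, fail to reject H0.


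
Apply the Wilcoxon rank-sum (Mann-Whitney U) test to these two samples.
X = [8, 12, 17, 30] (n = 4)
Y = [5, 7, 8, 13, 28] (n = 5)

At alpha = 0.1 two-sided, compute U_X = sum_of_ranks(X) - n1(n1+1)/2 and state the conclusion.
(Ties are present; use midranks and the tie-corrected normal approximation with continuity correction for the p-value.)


Step 1: Combine and sort all 9 observations; assign midranks.
sorted (value, group): (5,Y), (7,Y), (8,X), (8,Y), (12,X), (13,Y), (17,X), (28,Y), (30,X)
ranks: 5->1, 7->2, 8->3.5, 8->3.5, 12->5, 13->6, 17->7, 28->8, 30->9
Step 2: Rank sum for X: R1 = 3.5 + 5 + 7 + 9 = 24.5.
Step 3: U_X = R1 - n1(n1+1)/2 = 24.5 - 4*5/2 = 24.5 - 10 = 14.5.
       U_Y = n1*n2 - U_X = 20 - 14.5 = 5.5.
Step 4: Ties are present, so use the tie-corrected normal approximation (with continuity correction) for the p-value.
Step 5: p-value = 0.325163; compare to alpha = 0.1. fail to reject H0.

U_X = 14.5, p = 0.325163, fail to reject H0 at alpha = 0.1.


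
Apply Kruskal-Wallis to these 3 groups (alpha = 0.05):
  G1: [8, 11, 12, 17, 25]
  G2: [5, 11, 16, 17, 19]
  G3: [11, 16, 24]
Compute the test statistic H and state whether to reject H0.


Step 1: Combine all N = 13 observations and assign midranks.
sorted (value, group, rank): (5,G2,1), (8,G1,2), (11,G1,4), (11,G2,4), (11,G3,4), (12,G1,6), (16,G2,7.5), (16,G3,7.5), (17,G1,9.5), (17,G2,9.5), (19,G2,11), (24,G3,12), (25,G1,13)
Step 2: Sum ranks within each group.
R_1 = 34.5 (n_1 = 5)
R_2 = 33 (n_2 = 5)
R_3 = 23.5 (n_3 = 3)
Step 3: H = 12/(N(N+1)) * sum(R_i^2/n_i) - 3(N+1)
     = 12/(13*14) * (34.5^2/5 + 33^2/5 + 23.5^2/3) - 3*14
     = 0.065934 * 639.933 - 42
     = 0.193407.
Step 4: Ties present; correction factor C = 1 - 36/(13^3 - 13) = 0.983516. Corrected H = 0.193407 / 0.983516 = 0.196648.
Step 5: Under H0, H ~ chi^2(2); p-value = 0.906355.
Step 6: alpha = 0.05. fail to reject H0.

H = 0.1966, df = 2, p = 0.906355, fail to reject H0.


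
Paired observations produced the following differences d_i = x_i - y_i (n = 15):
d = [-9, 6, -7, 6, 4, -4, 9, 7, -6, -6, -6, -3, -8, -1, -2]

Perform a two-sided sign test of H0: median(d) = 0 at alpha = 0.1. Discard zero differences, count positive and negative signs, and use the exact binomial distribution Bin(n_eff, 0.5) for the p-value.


Step 1: Discard zero differences. Original n = 15; n_eff = number of nonzero differences = 15.
Nonzero differences (with sign): -9, +6, -7, +6, +4, -4, +9, +7, -6, -6, -6, -3, -8, -1, -2
Step 2: Count signs: positive = 5, negative = 10.
Step 3: Under H0: P(positive) = 0.5, so the number of positives S ~ Bin(15, 0.5).
Step 4: Two-sided exact p-value = sum of Bin(15,0.5) probabilities at or below the observed probability = 0.301758.
Step 5: alpha = 0.1. fail to reject H0.

n_eff = 15, pos = 5, neg = 10, p = 0.301758, fail to reject H0.


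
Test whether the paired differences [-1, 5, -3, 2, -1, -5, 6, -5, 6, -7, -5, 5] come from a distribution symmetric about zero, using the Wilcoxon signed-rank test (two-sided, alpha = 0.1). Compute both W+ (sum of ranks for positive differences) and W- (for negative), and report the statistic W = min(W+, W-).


Step 1: Drop any zero differences (none here) and take |d_i|.
|d| = [1, 5, 3, 2, 1, 5, 6, 5, 6, 7, 5, 5]
Step 2: Midrank |d_i| (ties get averaged ranks).
ranks: |1|->1.5, |5|->7, |3|->4, |2|->3, |1|->1.5, |5|->7, |6|->10.5, |5|->7, |6|->10.5, |7|->12, |5|->7, |5|->7
Step 3: Attach original signs; sum ranks with positive sign and with negative sign.
W+ = 7 + 3 + 10.5 + 10.5 + 7 = 38
W- = 1.5 + 4 + 1.5 + 7 + 7 + 12 + 7 = 40
(Check: W+ + W- = 78 should equal n(n+1)/2 = 78.)
Step 4: Test statistic W = min(W+, W-) = 38.
Step 5: Ties in |d|, so use the tie-corrected normal approximation.
        E[W] = n(n+1)/4 = 12*13/4 = 39.
        Tie groups: |d|=1 (t=2), |d|=5 (t=5), |d|=6 (t=2); sum(t^3 - t) = 132.
        Var[W] = n(n+1)(2n+1)/24 - sum(t^3-t)/48 = 3900/24 - 132/48 = 159.75.
        z = (W - E[W]) / sqrt(Var[W]) = (38 - 39) / 12.6392 = -0.0791.
        Two-sided p = 2*Phi(z) = 0.936938.
Step 6: alpha = 0.1. fail to reject H0.

W+ = 38, W- = 40, W = min = 38, p = 0.936938, fail to reject H0.


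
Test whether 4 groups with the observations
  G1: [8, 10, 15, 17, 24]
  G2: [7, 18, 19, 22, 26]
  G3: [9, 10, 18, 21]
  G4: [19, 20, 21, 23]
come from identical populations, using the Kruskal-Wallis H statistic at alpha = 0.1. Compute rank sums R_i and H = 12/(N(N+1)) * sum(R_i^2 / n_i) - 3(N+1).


Step 1: Combine all N = 18 observations and assign midranks.
sorted (value, group, rank): (7,G2,1), (8,G1,2), (9,G3,3), (10,G1,4.5), (10,G3,4.5), (15,G1,6), (17,G1,7), (18,G2,8.5), (18,G3,8.5), (19,G2,10.5), (19,G4,10.5), (20,G4,12), (21,G3,13.5), (21,G4,13.5), (22,G2,15), (23,G4,16), (24,G1,17), (26,G2,18)
Step 2: Sum ranks within each group.
R_1 = 36.5 (n_1 = 5)
R_2 = 53 (n_2 = 5)
R_3 = 29.5 (n_3 = 4)
R_4 = 52 (n_4 = 4)
Step 3: H = 12/(N(N+1)) * sum(R_i^2/n_i) - 3(N+1)
     = 12/(18*19) * (36.5^2/5 + 53^2/5 + 29.5^2/4 + 52^2/4) - 3*19
     = 0.035088 * 1721.81 - 57
     = 3.414474.
Step 4: Ties present; correction factor C = 1 - 24/(18^3 - 18) = 0.995872. Corrected H = 3.414474 / 0.995872 = 3.428627.
Step 5: Under H0, H ~ chi^2(3); p-value = 0.330138.
Step 6: alpha = 0.1. fail to reject H0.

H = 3.4286, df = 3, p = 0.330138, fail to reject H0.


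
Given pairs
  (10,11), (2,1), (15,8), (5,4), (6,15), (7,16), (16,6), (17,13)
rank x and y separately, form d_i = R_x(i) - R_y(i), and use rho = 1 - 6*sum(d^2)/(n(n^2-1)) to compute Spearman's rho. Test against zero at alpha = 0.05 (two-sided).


Step 1: Rank x and y separately (midranks; no ties here).
rank(x): 10->5, 2->1, 15->6, 5->2, 6->3, 7->4, 16->7, 17->8
rank(y): 11->5, 1->1, 8->4, 4->2, 15->7, 16->8, 6->3, 13->6
Step 2: d_i = R_x(i) - R_y(i); compute d_i^2.
  (5-5)^2=0, (1-1)^2=0, (6-4)^2=4, (2-2)^2=0, (3-7)^2=16, (4-8)^2=16, (7-3)^2=16, (8-6)^2=4
sum(d^2) = 56.
Step 3: rho = 1 - 6*56 / (8*(8^2 - 1)) = 1 - 336/504 = 0.333333.
Step 4: Under H0, t = rho * sqrt((n-2)/(1-rho^2)) = 0.8660 ~ t(6).
Step 5: Two-sided p-value from the t-distribution with 6 df = 0.419753.
Step 6: alpha = 0.05. fail to reject H0.

rho = 0.3333, p = 0.419753, fail to reject H0 at alpha = 0.05.


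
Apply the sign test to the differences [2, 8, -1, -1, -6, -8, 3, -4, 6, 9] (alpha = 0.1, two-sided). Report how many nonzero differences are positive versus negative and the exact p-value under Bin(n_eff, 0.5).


Step 1: Discard zero differences. Original n = 10; n_eff = number of nonzero differences = 10.
Nonzero differences (with sign): +2, +8, -1, -1, -6, -8, +3, -4, +6, +9
Step 2: Count signs: positive = 5, negative = 5.
Step 3: Under H0: P(positive) = 0.5, so the number of positives S ~ Bin(10, 0.5).
Step 4: Two-sided exact p-value = sum of Bin(10,0.5) probabilities at or below the observed probability = 1.000000.
Step 5: alpha = 0.1. fail to reject H0.

n_eff = 10, pos = 5, neg = 5, p = 1.000000, fail to reject H0.


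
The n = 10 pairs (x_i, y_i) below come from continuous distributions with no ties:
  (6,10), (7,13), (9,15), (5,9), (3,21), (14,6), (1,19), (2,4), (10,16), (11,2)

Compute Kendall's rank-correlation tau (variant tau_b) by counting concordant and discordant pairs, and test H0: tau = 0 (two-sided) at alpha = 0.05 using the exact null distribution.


Step 1: Enumerate the 45 unordered pairs (i,j) with i<j and classify each by sign(x_j-x_i) * sign(y_j-y_i).
  (1,2):dx=+1,dy=+3->C; (1,3):dx=+3,dy=+5->C; (1,4):dx=-1,dy=-1->C; (1,5):dx=-3,dy=+11->D
  (1,6):dx=+8,dy=-4->D; (1,7):dx=-5,dy=+9->D; (1,8):dx=-4,dy=-6->C; (1,9):dx=+4,dy=+6->C
  (1,10):dx=+5,dy=-8->D; (2,3):dx=+2,dy=+2->C; (2,4):dx=-2,dy=-4->C; (2,5):dx=-4,dy=+8->D
  (2,6):dx=+7,dy=-7->D; (2,7):dx=-6,dy=+6->D; (2,8):dx=-5,dy=-9->C; (2,9):dx=+3,dy=+3->C
  (2,10):dx=+4,dy=-11->D; (3,4):dx=-4,dy=-6->C; (3,5):dx=-6,dy=+6->D; (3,6):dx=+5,dy=-9->D
  (3,7):dx=-8,dy=+4->D; (3,8):dx=-7,dy=-11->C; (3,9):dx=+1,dy=+1->C; (3,10):dx=+2,dy=-13->D
  (4,5):dx=-2,dy=+12->D; (4,6):dx=+9,dy=-3->D; (4,7):dx=-4,dy=+10->D; (4,8):dx=-3,dy=-5->C
  (4,9):dx=+5,dy=+7->C; (4,10):dx=+6,dy=-7->D; (5,6):dx=+11,dy=-15->D; (5,7):dx=-2,dy=-2->C
  (5,8):dx=-1,dy=-17->C; (5,9):dx=+7,dy=-5->D; (5,10):dx=+8,dy=-19->D; (6,7):dx=-13,dy=+13->D
  (6,8):dx=-12,dy=-2->C; (6,9):dx=-4,dy=+10->D; (6,10):dx=-3,dy=-4->C; (7,8):dx=+1,dy=-15->D
  (7,9):dx=+9,dy=-3->D; (7,10):dx=+10,dy=-17->D; (8,9):dx=+8,dy=+12->C; (8,10):dx=+9,dy=-2->D
  (9,10):dx=+1,dy=-14->D
Step 2: C = 19, D = 26, total pairs = 45.
Step 3: tau = (C - D)/(n(n-1)/2) = (19 - 26)/45 = -0.155556.
Step 4: Exact two-sided p-value (enumerate n! = 3628800 permutations of y under H0): p = 0.600654.
Step 5: alpha = 0.05. fail to reject H0.

tau_b = -0.1556 (C=19, D=26), p = 0.600654, fail to reject H0.


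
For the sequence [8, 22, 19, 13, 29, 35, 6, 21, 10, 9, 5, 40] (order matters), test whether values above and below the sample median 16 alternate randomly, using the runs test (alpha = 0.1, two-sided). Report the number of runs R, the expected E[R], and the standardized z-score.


Step 1: Compute median = 16; label A = above, B = below.
Labels in order: BAABAABABBBA  (n_A = 6, n_B = 6)
Step 2: Count runs R = 8.
Step 3: Under H0 (random ordering), E[R] = 2*n_A*n_B/(n_A+n_B) + 1 = 2*6*6/12 + 1 = 7.0000.
        Var[R] = 2*n_A*n_B*(2*n_A*n_B - n_A - n_B) / ((n_A+n_B)^2 * (n_A+n_B-1)) = 4320/1584 = 2.7273.
        SD[R] = 1.6514.
Step 4: Continuity-corrected z = (R - 0.5 - E[R]) / SD[R] = (8 - 0.5 - 7.0000) / 1.6514 = 0.3028.
Step 5: Two-sided p-value via normal approximation = 2*(1 - Phi(|z|)) = 0.762069.
Step 6: alpha = 0.1. fail to reject H0.

R = 8, z = 0.3028, p = 0.762069, fail to reject H0.


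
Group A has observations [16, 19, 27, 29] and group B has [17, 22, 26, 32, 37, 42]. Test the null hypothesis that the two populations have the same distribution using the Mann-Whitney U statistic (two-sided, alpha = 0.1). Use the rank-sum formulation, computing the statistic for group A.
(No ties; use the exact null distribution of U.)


Step 1: Combine and sort all 10 observations; assign midranks.
sorted (value, group): (16,X), (17,Y), (19,X), (22,Y), (26,Y), (27,X), (29,X), (32,Y), (37,Y), (42,Y)
ranks: 16->1, 17->2, 19->3, 22->4, 26->5, 27->6, 29->7, 32->8, 37->9, 42->10
Step 2: Rank sum for X: R1 = 1 + 3 + 6 + 7 = 17.
Step 3: U_X = R1 - n1(n1+1)/2 = 17 - 4*5/2 = 17 - 10 = 7.
       U_Y = n1*n2 - U_X = 24 - 7 = 17.
Step 4: No ties, so the exact null distribution of U (based on enumerating the C(10,4) = 210 equally likely rank assignments) gives the two-sided p-value.
Step 5: p-value = 0.352381; compare to alpha = 0.1. fail to reject H0.

U_X = 7, p = 0.352381, fail to reject H0 at alpha = 0.1.


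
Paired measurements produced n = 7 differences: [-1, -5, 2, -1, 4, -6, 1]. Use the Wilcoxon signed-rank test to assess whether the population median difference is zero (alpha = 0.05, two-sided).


Step 1: Drop any zero differences (none here) and take |d_i|.
|d| = [1, 5, 2, 1, 4, 6, 1]
Step 2: Midrank |d_i| (ties get averaged ranks).
ranks: |1|->2, |5|->6, |2|->4, |1|->2, |4|->5, |6|->7, |1|->2
Step 3: Attach original signs; sum ranks with positive sign and with negative sign.
W+ = 4 + 5 + 2 = 11
W- = 2 + 6 + 2 + 7 = 17
(Check: W+ + W- = 28 should equal n(n+1)/2 = 28.)
Step 4: Test statistic W = min(W+, W-) = 11.
Step 5: Ties in |d|, so use the tie-corrected normal approximation.
        E[W] = n(n+1)/4 = 7*8/4 = 14.
        Tie groups: |d|=1 (t=3); sum(t^3 - t) = 24.
        Var[W] = n(n+1)(2n+1)/24 - sum(t^3-t)/48 = 840/24 - 24/48 = 34.5.
        z = (W - E[W]) / sqrt(Var[W]) = (11 - 14) / 5.8737 = -0.5108.
        Two-sided p = 2*Phi(z) = 0.609523.
Step 6: alpha = 0.05. fail to reject H0.

W+ = 11, W- = 17, W = min = 11, p = 0.609523, fail to reject H0.


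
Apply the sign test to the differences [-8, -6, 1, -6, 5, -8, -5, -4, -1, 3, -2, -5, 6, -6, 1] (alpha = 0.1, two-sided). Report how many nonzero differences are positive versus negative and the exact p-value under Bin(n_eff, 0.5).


Step 1: Discard zero differences. Original n = 15; n_eff = number of nonzero differences = 15.
Nonzero differences (with sign): -8, -6, +1, -6, +5, -8, -5, -4, -1, +3, -2, -5, +6, -6, +1
Step 2: Count signs: positive = 5, negative = 10.
Step 3: Under H0: P(positive) = 0.5, so the number of positives S ~ Bin(15, 0.5).
Step 4: Two-sided exact p-value = sum of Bin(15,0.5) probabilities at or below the observed probability = 0.301758.
Step 5: alpha = 0.1. fail to reject H0.

n_eff = 15, pos = 5, neg = 10, p = 0.301758, fail to reject H0.


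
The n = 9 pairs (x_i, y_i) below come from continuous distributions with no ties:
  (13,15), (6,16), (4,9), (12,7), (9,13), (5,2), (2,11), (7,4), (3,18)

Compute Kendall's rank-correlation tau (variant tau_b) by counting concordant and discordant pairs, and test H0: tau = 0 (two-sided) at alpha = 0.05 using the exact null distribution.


Step 1: Enumerate the 36 unordered pairs (i,j) with i<j and classify each by sign(x_j-x_i) * sign(y_j-y_i).
  (1,2):dx=-7,dy=+1->D; (1,3):dx=-9,dy=-6->C; (1,4):dx=-1,dy=-8->C; (1,5):dx=-4,dy=-2->C
  (1,6):dx=-8,dy=-13->C; (1,7):dx=-11,dy=-4->C; (1,8):dx=-6,dy=-11->C; (1,9):dx=-10,dy=+3->D
  (2,3):dx=-2,dy=-7->C; (2,4):dx=+6,dy=-9->D; (2,5):dx=+3,dy=-3->D; (2,6):dx=-1,dy=-14->C
  (2,7):dx=-4,dy=-5->C; (2,8):dx=+1,dy=-12->D; (2,9):dx=-3,dy=+2->D; (3,4):dx=+8,dy=-2->D
  (3,5):dx=+5,dy=+4->C; (3,6):dx=+1,dy=-7->D; (3,7):dx=-2,dy=+2->D; (3,8):dx=+3,dy=-5->D
  (3,9):dx=-1,dy=+9->D; (4,5):dx=-3,dy=+6->D; (4,6):dx=-7,dy=-5->C; (4,7):dx=-10,dy=+4->D
  (4,8):dx=-5,dy=-3->C; (4,9):dx=-9,dy=+11->D; (5,6):dx=-4,dy=-11->C; (5,7):dx=-7,dy=-2->C
  (5,8):dx=-2,dy=-9->C; (5,9):dx=-6,dy=+5->D; (6,7):dx=-3,dy=+9->D; (6,8):dx=+2,dy=+2->C
  (6,9):dx=-2,dy=+16->D; (7,8):dx=+5,dy=-7->D; (7,9):dx=+1,dy=+7->C; (8,9):dx=-4,dy=+14->D
Step 2: C = 17, D = 19, total pairs = 36.
Step 3: tau = (C - D)/(n(n-1)/2) = (17 - 19)/36 = -0.055556.
Step 4: Exact two-sided p-value (enumerate n! = 362880 permutations of y under H0): p = 0.919455.
Step 5: alpha = 0.05. fail to reject H0.

tau_b = -0.0556 (C=17, D=19), p = 0.919455, fail to reject H0.


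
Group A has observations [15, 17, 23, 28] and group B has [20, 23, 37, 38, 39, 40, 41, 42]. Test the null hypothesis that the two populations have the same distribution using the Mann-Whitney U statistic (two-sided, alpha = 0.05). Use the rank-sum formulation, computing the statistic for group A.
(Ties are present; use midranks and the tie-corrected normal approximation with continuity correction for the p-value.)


Step 1: Combine and sort all 12 observations; assign midranks.
sorted (value, group): (15,X), (17,X), (20,Y), (23,X), (23,Y), (28,X), (37,Y), (38,Y), (39,Y), (40,Y), (41,Y), (42,Y)
ranks: 15->1, 17->2, 20->3, 23->4.5, 23->4.5, 28->6, 37->7, 38->8, 39->9, 40->10, 41->11, 42->12
Step 2: Rank sum for X: R1 = 1 + 2 + 4.5 + 6 = 13.5.
Step 3: U_X = R1 - n1(n1+1)/2 = 13.5 - 4*5/2 = 13.5 - 10 = 3.5.
       U_Y = n1*n2 - U_X = 32 - 3.5 = 28.5.
Step 4: Ties are present, so use the tie-corrected normal approximation (with continuity correction) for the p-value.
Step 5: p-value = 0.041184; compare to alpha = 0.05. reject H0.

U_X = 3.5, p = 0.041184, reject H0 at alpha = 0.05.


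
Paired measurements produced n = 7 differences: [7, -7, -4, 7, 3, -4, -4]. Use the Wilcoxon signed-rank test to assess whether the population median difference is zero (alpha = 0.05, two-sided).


Step 1: Drop any zero differences (none here) and take |d_i|.
|d| = [7, 7, 4, 7, 3, 4, 4]
Step 2: Midrank |d_i| (ties get averaged ranks).
ranks: |7|->6, |7|->6, |4|->3, |7|->6, |3|->1, |4|->3, |4|->3
Step 3: Attach original signs; sum ranks with positive sign and with negative sign.
W+ = 6 + 6 + 1 = 13
W- = 6 + 3 + 3 + 3 = 15
(Check: W+ + W- = 28 should equal n(n+1)/2 = 28.)
Step 4: Test statistic W = min(W+, W-) = 13.
Step 5: Ties in |d|, so use the tie-corrected normal approximation.
        E[W] = n(n+1)/4 = 7*8/4 = 14.
        Tie groups: |d|=4 (t=3), |d|=7 (t=3); sum(t^3 - t) = 48.
        Var[W] = n(n+1)(2n+1)/24 - sum(t^3-t)/48 = 840/24 - 48/48 = 34.
        z = (W - E[W]) / sqrt(Var[W]) = (13 - 14) / 5.8310 = -0.1715.
        Two-sided p = 2*Phi(z) = 0.863832.
Step 6: alpha = 0.05. fail to reject H0.

W+ = 13, W- = 15, W = min = 13, p = 0.863832, fail to reject H0.


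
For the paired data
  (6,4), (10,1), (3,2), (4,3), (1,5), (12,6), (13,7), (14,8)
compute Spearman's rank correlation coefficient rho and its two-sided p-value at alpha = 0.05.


Step 1: Rank x and y separately (midranks; no ties here).
rank(x): 6->4, 10->5, 3->2, 4->3, 1->1, 12->6, 13->7, 14->8
rank(y): 4->4, 1->1, 2->2, 3->3, 5->5, 6->6, 7->7, 8->8
Step 2: d_i = R_x(i) - R_y(i); compute d_i^2.
  (4-4)^2=0, (5-1)^2=16, (2-2)^2=0, (3-3)^2=0, (1-5)^2=16, (6-6)^2=0, (7-7)^2=0, (8-8)^2=0
sum(d^2) = 32.
Step 3: rho = 1 - 6*32 / (8*(8^2 - 1)) = 1 - 192/504 = 0.619048.
Step 4: Under H0, t = rho * sqrt((n-2)/(1-rho^2)) = 1.9308 ~ t(6).
Step 5: Two-sided p-value from the t-distribution with 6 df = 0.101733.
Step 6: alpha = 0.05. fail to reject H0.

rho = 0.6190, p = 0.101733, fail to reject H0 at alpha = 0.05.


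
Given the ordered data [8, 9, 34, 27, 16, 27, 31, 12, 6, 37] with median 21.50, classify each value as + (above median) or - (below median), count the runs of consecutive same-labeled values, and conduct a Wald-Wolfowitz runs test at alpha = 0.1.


Step 1: Compute median = 21.50; label A = above, B = below.
Labels in order: BBAABAABBA  (n_A = 5, n_B = 5)
Step 2: Count runs R = 6.
Step 3: Under H0 (random ordering), E[R] = 2*n_A*n_B/(n_A+n_B) + 1 = 2*5*5/10 + 1 = 6.0000.
        Var[R] = 2*n_A*n_B*(2*n_A*n_B - n_A - n_B) / ((n_A+n_B)^2 * (n_A+n_B-1)) = 2000/900 = 2.2222.
        SD[R] = 1.4907.
Step 4: R = E[R], so z = 0 with no continuity correction.
Step 5: Two-sided p-value via normal approximation = 2*(1 - Phi(|z|)) = 1.000000.
Step 6: alpha = 0.1. fail to reject H0.

R = 6, z = 0.0000, p = 1.000000, fail to reject H0.


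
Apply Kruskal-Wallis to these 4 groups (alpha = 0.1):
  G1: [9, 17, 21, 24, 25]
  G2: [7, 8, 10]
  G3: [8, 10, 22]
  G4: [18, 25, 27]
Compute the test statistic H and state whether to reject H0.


Step 1: Combine all N = 14 observations and assign midranks.
sorted (value, group, rank): (7,G2,1), (8,G2,2.5), (8,G3,2.5), (9,G1,4), (10,G2,5.5), (10,G3,5.5), (17,G1,7), (18,G4,8), (21,G1,9), (22,G3,10), (24,G1,11), (25,G1,12.5), (25,G4,12.5), (27,G4,14)
Step 2: Sum ranks within each group.
R_1 = 43.5 (n_1 = 5)
R_2 = 9 (n_2 = 3)
R_3 = 18 (n_3 = 3)
R_4 = 34.5 (n_4 = 3)
Step 3: H = 12/(N(N+1)) * sum(R_i^2/n_i) - 3(N+1)
     = 12/(14*15) * (43.5^2/5 + 9^2/3 + 18^2/3 + 34.5^2/3) - 3*15
     = 0.057143 * 910.2 - 45
     = 7.011429.
Step 4: Ties present; correction factor C = 1 - 18/(14^3 - 14) = 0.993407. Corrected H = 7.011429 / 0.993407 = 7.057965.
Step 5: Under H0, H ~ chi^2(3); p-value = 0.070073.
Step 6: alpha = 0.1. reject H0.

H = 7.0580, df = 3, p = 0.070073, reject H0.


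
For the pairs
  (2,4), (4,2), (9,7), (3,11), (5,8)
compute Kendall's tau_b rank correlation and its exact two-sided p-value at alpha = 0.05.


Step 1: Enumerate the 10 unordered pairs (i,j) with i<j and classify each by sign(x_j-x_i) * sign(y_j-y_i).
  (1,2):dx=+2,dy=-2->D; (1,3):dx=+7,dy=+3->C; (1,4):dx=+1,dy=+7->C; (1,5):dx=+3,dy=+4->C
  (2,3):dx=+5,dy=+5->C; (2,4):dx=-1,dy=+9->D; (2,5):dx=+1,dy=+6->C; (3,4):dx=-6,dy=+4->D
  (3,5):dx=-4,dy=+1->D; (4,5):dx=+2,dy=-3->D
Step 2: C = 5, D = 5, total pairs = 10.
Step 3: tau = (C - D)/(n(n-1)/2) = (5 - 5)/10 = 0.000000.
Step 4: Exact two-sided p-value (enumerate n! = 120 permutations of y under H0): p = 1.000000.
Step 5: alpha = 0.05. fail to reject H0.

tau_b = 0.0000 (C=5, D=5), p = 1.000000, fail to reject H0.


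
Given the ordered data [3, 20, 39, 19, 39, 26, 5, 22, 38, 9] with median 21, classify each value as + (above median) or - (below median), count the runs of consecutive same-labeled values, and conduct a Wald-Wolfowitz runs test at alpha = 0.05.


Step 1: Compute median = 21; label A = above, B = below.
Labels in order: BBABAABAAB  (n_A = 5, n_B = 5)
Step 2: Count runs R = 7.
Step 3: Under H0 (random ordering), E[R] = 2*n_A*n_B/(n_A+n_B) + 1 = 2*5*5/10 + 1 = 6.0000.
        Var[R] = 2*n_A*n_B*(2*n_A*n_B - n_A - n_B) / ((n_A+n_B)^2 * (n_A+n_B-1)) = 2000/900 = 2.2222.
        SD[R] = 1.4907.
Step 4: Continuity-corrected z = (R - 0.5 - E[R]) / SD[R] = (7 - 0.5 - 6.0000) / 1.4907 = 0.3354.
Step 5: Two-sided p-value via normal approximation = 2*(1 - Phi(|z|)) = 0.737316.
Step 6: alpha = 0.05. fail to reject H0.

R = 7, z = 0.3354, p = 0.737316, fail to reject H0.


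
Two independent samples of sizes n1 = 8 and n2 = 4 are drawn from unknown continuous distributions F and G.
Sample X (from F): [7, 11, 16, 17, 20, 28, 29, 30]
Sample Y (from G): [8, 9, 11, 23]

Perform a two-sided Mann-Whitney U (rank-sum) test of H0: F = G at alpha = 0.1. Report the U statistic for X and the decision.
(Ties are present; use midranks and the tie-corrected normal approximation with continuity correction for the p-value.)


Step 1: Combine and sort all 12 observations; assign midranks.
sorted (value, group): (7,X), (8,Y), (9,Y), (11,X), (11,Y), (16,X), (17,X), (20,X), (23,Y), (28,X), (29,X), (30,X)
ranks: 7->1, 8->2, 9->3, 11->4.5, 11->4.5, 16->6, 17->7, 20->8, 23->9, 28->10, 29->11, 30->12
Step 2: Rank sum for X: R1 = 1 + 4.5 + 6 + 7 + 8 + 10 + 11 + 12 = 59.5.
Step 3: U_X = R1 - n1(n1+1)/2 = 59.5 - 8*9/2 = 59.5 - 36 = 23.5.
       U_Y = n1*n2 - U_X = 32 - 23.5 = 8.5.
Step 4: Ties are present, so use the tie-corrected normal approximation (with continuity correction) for the p-value.
Step 5: p-value = 0.233663; compare to alpha = 0.1. fail to reject H0.

U_X = 23.5, p = 0.233663, fail to reject H0 at alpha = 0.1.


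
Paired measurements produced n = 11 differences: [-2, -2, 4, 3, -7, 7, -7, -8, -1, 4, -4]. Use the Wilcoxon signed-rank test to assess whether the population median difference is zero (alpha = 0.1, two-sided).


Step 1: Drop any zero differences (none here) and take |d_i|.
|d| = [2, 2, 4, 3, 7, 7, 7, 8, 1, 4, 4]
Step 2: Midrank |d_i| (ties get averaged ranks).
ranks: |2|->2.5, |2|->2.5, |4|->6, |3|->4, |7|->9, |7|->9, |7|->9, |8|->11, |1|->1, |4|->6, |4|->6
Step 3: Attach original signs; sum ranks with positive sign and with negative sign.
W+ = 6 + 4 + 9 + 6 = 25
W- = 2.5 + 2.5 + 9 + 9 + 11 + 1 + 6 = 41
(Check: W+ + W- = 66 should equal n(n+1)/2 = 66.)
Step 4: Test statistic W = min(W+, W-) = 25.
Step 5: Ties in |d|, so use the tie-corrected normal approximation.
        E[W] = n(n+1)/4 = 11*12/4 = 33.
        Tie groups: |d|=2 (t=2), |d|=4 (t=3), |d|=7 (t=3); sum(t^3 - t) = 54.
        Var[W] = n(n+1)(2n+1)/24 - sum(t^3-t)/48 = 3036/24 - 54/48 = 125.375.
        z = (W - E[W]) / sqrt(Var[W]) = (25 - 33) / 11.1971 = -0.7145.
        Two-sided p = 2*Phi(z) = 0.474936.
Step 6: alpha = 0.1. fail to reject H0.

W+ = 25, W- = 41, W = min = 25, p = 0.474936, fail to reject H0.
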